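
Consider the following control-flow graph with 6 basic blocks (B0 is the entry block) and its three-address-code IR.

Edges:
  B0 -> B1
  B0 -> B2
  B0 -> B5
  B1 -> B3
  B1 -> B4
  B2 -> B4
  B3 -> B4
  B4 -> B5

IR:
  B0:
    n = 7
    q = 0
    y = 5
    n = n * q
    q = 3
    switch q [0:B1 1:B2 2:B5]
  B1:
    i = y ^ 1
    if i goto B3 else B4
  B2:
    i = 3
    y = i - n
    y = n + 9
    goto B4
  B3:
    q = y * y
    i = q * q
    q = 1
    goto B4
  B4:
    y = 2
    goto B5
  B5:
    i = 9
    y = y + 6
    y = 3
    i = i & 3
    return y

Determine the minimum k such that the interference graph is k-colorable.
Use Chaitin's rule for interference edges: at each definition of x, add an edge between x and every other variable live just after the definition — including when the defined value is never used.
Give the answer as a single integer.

Per-block:
  B0 def {n,q,y} use ∅
  B1 def {i} use {y}
  B2 def {i,y} use {n}
  B3 def {i,q} use {y}
  B4 def {y} use ∅
  B5 def {i,y} use {y}

Backward fixpoint:
  live B0: ∅→{n,y}
  live B1: {y}→{y}
  live B2: {n}→∅
  live B3: {y}→∅
  live B4: ∅→{y}
  live B5: {y}→∅

Conflict graph:
  i↔{n,y}
  n↔{i,q,y}
  q↔{n,y}
  y↔{i,n,q}

Colouring:
  clique {i,n,y} ⇒ need ≥ 3
  assign i→r2 n→r0 q→r2 y→r1 — no edge inside a register ⇒ χ ≤ 3
  χ = 3

Answer: 3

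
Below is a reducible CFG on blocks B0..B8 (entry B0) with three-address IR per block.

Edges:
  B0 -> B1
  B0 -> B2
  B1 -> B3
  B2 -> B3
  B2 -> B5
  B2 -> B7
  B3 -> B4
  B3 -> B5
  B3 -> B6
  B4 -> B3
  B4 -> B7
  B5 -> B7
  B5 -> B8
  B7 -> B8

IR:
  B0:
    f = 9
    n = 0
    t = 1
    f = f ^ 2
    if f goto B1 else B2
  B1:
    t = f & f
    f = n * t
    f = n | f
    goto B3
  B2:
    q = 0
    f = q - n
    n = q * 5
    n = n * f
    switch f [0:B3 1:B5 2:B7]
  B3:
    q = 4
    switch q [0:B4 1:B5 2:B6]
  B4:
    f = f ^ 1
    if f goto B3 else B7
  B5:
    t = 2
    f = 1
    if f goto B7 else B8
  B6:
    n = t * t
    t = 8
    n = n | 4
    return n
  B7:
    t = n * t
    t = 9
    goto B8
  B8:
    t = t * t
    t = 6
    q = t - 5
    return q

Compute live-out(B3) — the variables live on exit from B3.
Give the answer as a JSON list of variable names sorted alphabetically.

Block summaries:
  B0 def {f,n,t} use ∅
  B1 def {f,t} use {f,n}
  B2 def {f,n,q} use {n}
  B3 def {q} use ∅
  B4 def {f} use {f}
  B5 def {f,t} use ∅
  B6 def {n,t} use {t}
  B7 def {t} use {n,t}
  B8 def {q,t} use {t}

Liveness:
  B0: in=∅ out={f,n,t}
  B1: in={f,n} out={f,n,t}
  B2: in={n,t} out={f,n,t}
  B3: in={f,n,t} out={f,n,t}
  B4: in={f,n,t} out={f,n,t}
  B5: in={n} out={n,t}
  B6: in={t} out=∅
  B7: in={n,t} out={t}
  B8: in={t} out=∅

live-out(B3) = ["f", "n", "t"]

Answer: ["f", "n", "t"]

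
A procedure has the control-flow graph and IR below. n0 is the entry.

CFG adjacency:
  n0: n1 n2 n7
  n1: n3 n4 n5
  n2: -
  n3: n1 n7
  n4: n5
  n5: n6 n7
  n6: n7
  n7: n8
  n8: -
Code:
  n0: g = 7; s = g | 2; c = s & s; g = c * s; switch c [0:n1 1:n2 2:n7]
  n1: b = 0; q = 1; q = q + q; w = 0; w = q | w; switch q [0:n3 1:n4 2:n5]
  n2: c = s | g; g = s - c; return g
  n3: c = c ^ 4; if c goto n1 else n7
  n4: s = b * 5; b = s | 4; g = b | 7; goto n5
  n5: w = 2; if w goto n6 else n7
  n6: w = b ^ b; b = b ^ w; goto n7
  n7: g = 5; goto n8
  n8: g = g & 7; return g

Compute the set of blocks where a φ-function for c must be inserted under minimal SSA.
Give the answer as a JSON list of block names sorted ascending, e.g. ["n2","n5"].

Answer: ["n1", "n7"]

Derivation:
idom tree: n1←n0 n2←n0 n3←n1 n4←n1 n5←n1 n6←n5 n7←n0 n8←n7
Dom∩ at merges:
  n1: preds {n0,n3}: {n0} ∩ {n0,n1,n3} = {n0}; idom=n0
  n5: preds {n1,n4}: {n0,n1} ∩ {n0,n1,n4} = {n0,n1}; idom=n1
  n7: preds {n0,n3,n5,n6}: {n0} ∩ {n0,n1,n3} ∩ {n0,n1,n5} ∩ {n0,n1,n5,n6} = {n0}; idom=n0

DF walk-up:
  join n1 pred n0: · stop@n0
  join n1 pred n3: n3→n1 stop@n0
  join n5 pred n1: · stop@n1
  join n5 pred n4: n4 stop@n1
  join n7 pred n0: · stop@n0
  join n7 pred n3: n3→n1 stop@n0
  join n7 pred n5: n5→n1 stop@n0
  join n7 pred n6: n6→n5→n1 stop@n0
  n0 → ∅
  n1 → {n1,n7}
  n2 → ∅
  n3 → {n1,n7}
  n4 → {n5}
  n5 → {n7}
  n6 → {n7}
  n7 → ∅
  n8 → ∅

φ for c: defs {n0,n2,n3}
  DF⁺ = {n1,n7}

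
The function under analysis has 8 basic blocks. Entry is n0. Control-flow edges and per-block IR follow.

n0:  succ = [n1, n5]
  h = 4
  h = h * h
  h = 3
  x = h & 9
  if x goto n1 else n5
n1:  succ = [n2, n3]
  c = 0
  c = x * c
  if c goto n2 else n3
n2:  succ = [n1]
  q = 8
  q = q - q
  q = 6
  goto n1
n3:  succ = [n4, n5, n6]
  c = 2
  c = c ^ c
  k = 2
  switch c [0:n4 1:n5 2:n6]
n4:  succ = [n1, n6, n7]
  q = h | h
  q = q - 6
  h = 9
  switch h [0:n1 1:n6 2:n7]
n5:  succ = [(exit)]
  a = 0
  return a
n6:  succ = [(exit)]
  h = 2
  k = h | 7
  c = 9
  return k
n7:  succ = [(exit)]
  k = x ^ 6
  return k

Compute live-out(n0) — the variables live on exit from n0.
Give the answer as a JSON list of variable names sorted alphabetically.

Block summaries:
  n0: def={h,x} ue=∅
  n1: def={c} ue={x}
  n2: def={q} ue=∅
  n3: def={c,k} ue=∅
  n4: def={h,q} ue={h}
  n5: def={a} ue=∅
  n6: def={c,h,k} ue=∅
  n7: def={k} ue={x}

Live sets:
  n0 li=∅ lo={h,x}
  n1 li={h,x} lo={h,x}
  n2 li={h,x} lo={h,x}
  n3 li={h,x} lo={h,x}
  n4 li={h,x} lo={h,x}
  n5 li=∅ lo=∅
  n6 li=∅ lo=∅
  n7 li={x} lo=∅

live-out(n0) = ["h", "x"]

Answer: ["h", "x"]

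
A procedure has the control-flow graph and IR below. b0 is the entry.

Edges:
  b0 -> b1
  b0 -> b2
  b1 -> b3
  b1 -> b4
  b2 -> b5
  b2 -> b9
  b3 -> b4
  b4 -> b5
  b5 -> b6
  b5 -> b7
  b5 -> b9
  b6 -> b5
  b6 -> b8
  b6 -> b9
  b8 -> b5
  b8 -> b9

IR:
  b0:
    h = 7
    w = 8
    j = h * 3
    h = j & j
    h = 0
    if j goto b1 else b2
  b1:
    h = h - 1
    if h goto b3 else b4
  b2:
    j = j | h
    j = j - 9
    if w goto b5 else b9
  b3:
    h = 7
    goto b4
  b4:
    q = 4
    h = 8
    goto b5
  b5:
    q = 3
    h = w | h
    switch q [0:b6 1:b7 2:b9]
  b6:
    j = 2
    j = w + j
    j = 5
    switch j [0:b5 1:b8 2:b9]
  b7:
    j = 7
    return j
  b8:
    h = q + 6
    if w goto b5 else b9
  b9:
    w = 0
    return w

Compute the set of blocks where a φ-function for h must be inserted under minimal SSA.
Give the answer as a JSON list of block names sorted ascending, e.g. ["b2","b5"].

Answer: ["b4", "b5", "b9"]

Derivation:
idom tree: b1←b0 b2←b0 b3←b1 b4←b1 b5←b0 b6←b5 b7←b5 b8←b6 b9←b0
Join-block Dom:
  b4: preds {b1,b3}: {b0,b1} ∩ {b0,b1,b3} = {b0,b1}; idom=b1
  b5: preds {b2,b4,b6,b8}: {b0,b2} ∩ {b0,b1,b4} ∩ {b0,b5,b6} ∩ {b0,b5,b6,b8} = {b0}; idom=b0
  b9: preds {b2,b5,b6,b8}: {b0,b2} ∩ {b0,b5} ∩ {b0,b5,b6} ∩ {b0,b5,b6,b8} = {b0}; idom=b0

DF walk-up:
  join b4 pred b1: · stop@b1
  join b4 pred b3: b3 stop@b1
  join b5 pred b2: b2 stop@b0
  join b5 pred b4: b4→b1 stop@b0
  join b5 pred b6: b6→b5 stop@b0
  join b5 pred b8: b8→b6→b5 stop@b0
  join b9 pred b2: b2 stop@b0
  join b9 pred b5: b5 stop@b0
  join b9 pred b6: b6→b5 stop@b0
  join b9 pred b8: b8→b6→b5 stop@b0
  DF(b0)=∅
  DF(b1)={b5}
  DF(b2)={b5,b9}
  DF(b3)={b4}
  DF(b4)={b5}
  DF(b5)={b5,b9}
  DF(b6)={b5,b9}
  DF(b7)=∅
  DF(b8)={b5,b9}
  DF(b9)=∅

φ for h: defs {b0,b1,b3,b4,b5,b8}
  DF⁺ = {b4,b5,b9}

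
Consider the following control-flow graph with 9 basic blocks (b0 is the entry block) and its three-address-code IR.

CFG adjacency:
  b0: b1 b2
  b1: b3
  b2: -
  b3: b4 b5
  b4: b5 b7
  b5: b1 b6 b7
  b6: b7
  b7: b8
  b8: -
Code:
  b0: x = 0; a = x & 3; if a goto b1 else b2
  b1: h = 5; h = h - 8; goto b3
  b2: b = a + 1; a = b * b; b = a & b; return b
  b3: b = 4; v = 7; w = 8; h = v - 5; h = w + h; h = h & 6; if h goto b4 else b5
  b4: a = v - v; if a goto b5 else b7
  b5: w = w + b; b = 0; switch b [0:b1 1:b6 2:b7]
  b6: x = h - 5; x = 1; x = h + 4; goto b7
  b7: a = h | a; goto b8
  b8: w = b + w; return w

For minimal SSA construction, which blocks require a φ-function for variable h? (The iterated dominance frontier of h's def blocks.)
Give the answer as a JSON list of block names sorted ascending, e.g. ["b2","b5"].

Answer: ["b1"]

Analysis:
idom tree: b1←b0 b2←b0 b3←b1 b4←b3 b5←b3 b6←b5 b7←b3 b8←b7
Dom∩ at merges:
  b1: preds {b0,b5}: {b0} ∩ {b0,b1,b3,b5} = {b0}; idom=b0
  b5: preds {b3,b4}: {b0,b1,b3} ∩ {b0,b1,b3,b4} = {b0,b1,b3}; idom=b3
  b7: preds {b4,b5,b6}: {b0,b1,b3,b4} ∩ {b0,b1,b3,b5} ∩ {b0,b1,b3,b5,b6} = {b0,b1,b3}; idom=b3

DF derivation:
  join b1 pred b0: · stop@b0
  join b1 pred b5: b5→b3→b1 stop@b0
  join b5 pred b3: · stop@b3
  join b5 pred b4: b4 stop@b3
  join b7 pred b4: b4 stop@b3
  join b7 pred b5: b5 stop@b3
  join b7 pred b6: b6→b5 stop@b3
  b0 → ∅
  b1 → {b1}
  b2 → ∅
  b3 → {b1}
  b4 → {b5,b7}
  b5 → {b1,b7}
  b6 → {b7}
  b7 → ∅
  b8 → ∅

φ for h: defs {b1,b3}
  DF⁺ = {b1}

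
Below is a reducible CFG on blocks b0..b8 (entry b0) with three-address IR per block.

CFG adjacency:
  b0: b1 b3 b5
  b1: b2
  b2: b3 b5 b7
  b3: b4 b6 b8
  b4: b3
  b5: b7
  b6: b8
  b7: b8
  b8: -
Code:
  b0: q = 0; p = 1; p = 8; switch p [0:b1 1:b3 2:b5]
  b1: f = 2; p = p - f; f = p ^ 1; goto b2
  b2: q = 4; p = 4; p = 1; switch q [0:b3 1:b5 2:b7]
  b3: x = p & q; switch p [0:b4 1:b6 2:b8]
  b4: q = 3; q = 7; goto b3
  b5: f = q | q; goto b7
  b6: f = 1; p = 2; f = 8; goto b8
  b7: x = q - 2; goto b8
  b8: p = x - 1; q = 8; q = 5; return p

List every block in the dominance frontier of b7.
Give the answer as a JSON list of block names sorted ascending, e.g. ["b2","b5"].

idom tree: b1←b0 b2←b1 b3←b0 b4←b3 b5←b0 b6←b3 b7←b0 b8←b0
Dom at joins:
  b3: preds {b0,b2,b4}: {b0} ∩ {b0,b1,b2} ∩ {b0,b3,b4} = {b0}; idom=b0
  b5: preds {b0,b2}: {b0} ∩ {b0,b1,b2} = {b0}; idom=b0
  b7: preds {b2,b5}: {b0,b1,b2} ∩ {b0,b5} = {b0}; idom=b0
  b8: preds {b3,b6,b7}: {b0,b3} ∩ {b0,b3,b6} ∩ {b0,b7} = {b0}; idom=b0

DF walk-up:
  b3←b0: walk · to b0
  b3←b2: walk b2→b1 to b0
  b3←b4: walk b4→b3 to b0
  b5←b0: walk · to b0
  b5←b2: walk b2→b1 to b0
  b7←b2: walk b2→b1 to b0
  b7←b5: walk b5 to b0
  b8←b3: walk b3 to b0
  b8←b6: walk b6→b3 to b0
  b8←b7: walk b7 to b0
  b0: DF=∅
  b1: DF={b3,b5,b7}
  b2: DF={b3,b5,b7}
  b3: DF={b3,b8}
  b4: DF={b3}
  b5: DF={b7}
  b6: DF={b8}
  b7: DF={b8}
  b8: DF=∅

DF(b7) = ["b8"]

Answer: ["b8"]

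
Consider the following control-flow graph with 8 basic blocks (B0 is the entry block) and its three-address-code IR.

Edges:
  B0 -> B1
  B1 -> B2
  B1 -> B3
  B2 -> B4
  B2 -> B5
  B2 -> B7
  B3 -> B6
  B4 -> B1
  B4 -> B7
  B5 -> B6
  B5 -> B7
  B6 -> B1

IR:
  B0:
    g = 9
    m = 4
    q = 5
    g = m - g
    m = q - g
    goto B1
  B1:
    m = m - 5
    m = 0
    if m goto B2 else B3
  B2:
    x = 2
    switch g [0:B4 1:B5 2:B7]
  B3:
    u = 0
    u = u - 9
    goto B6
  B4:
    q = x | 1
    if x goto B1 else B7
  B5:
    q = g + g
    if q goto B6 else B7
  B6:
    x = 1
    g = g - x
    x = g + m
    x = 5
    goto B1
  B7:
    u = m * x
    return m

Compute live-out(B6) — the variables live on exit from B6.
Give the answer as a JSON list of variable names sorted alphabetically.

Per-block:
  B0: def={g,m,q} ue=∅
  B1: def={m} ue={m}
  B2: def={x} ue={g}
  B3: def={u} ue=∅
  B4: def={q} ue={x}
  B5: def={q} ue={g}
  B6: def={g,x} ue={g,m}
  B7: def={u} ue={m,x}

Backward fixpoint:
  B0: in=∅ out={g,m}
  B1: in={g,m} out={g,m}
  B2: in={g,m} out={g,m,x}
  B3: in={g,m} out={g,m}
  B4: in={g,m,x} out={g,m,x}
  B5: in={g,m,x} out={g,m,x}
  B6: in={g,m} out={g,m}
  B7: in={m,x} out=∅

live-out(B6) = ["g", "m"]

Answer: ["g", "m"]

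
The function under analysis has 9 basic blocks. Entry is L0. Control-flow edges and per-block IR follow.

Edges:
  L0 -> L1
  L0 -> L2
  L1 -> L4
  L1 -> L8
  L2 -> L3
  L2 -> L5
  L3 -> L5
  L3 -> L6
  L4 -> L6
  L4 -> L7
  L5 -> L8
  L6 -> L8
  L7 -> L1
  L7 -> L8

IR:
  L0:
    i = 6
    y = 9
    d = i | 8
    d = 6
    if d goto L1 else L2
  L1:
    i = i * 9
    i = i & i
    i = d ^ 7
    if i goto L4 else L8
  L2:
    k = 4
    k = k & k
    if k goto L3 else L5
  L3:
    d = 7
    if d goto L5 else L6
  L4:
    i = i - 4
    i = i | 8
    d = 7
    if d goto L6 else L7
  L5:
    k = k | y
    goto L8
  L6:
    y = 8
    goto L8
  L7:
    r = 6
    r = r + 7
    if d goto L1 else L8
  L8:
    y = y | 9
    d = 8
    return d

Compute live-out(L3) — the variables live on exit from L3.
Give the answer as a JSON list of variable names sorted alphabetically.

Answer: ["k", "y"]

Derivation:
def/use:
  L0 def {d,i,y} use ∅
  L1 def {i} use {d,i}
  L2 def {k} use ∅
  L3 def {d} use ∅
  L4 def {d,i} use {i}
  L5 def {k} use {k,y}
  L6 def {y} use ∅
  L7 def {r} use {d}
  L8 def {d,y} use {y}

Live sets:
  L0: in=∅ out={d,i,y}
  L1: in={d,i,y} out={i,y}
  L2: in={y} out={k,y}
  L3: in={k,y} out={k,y}
  L4: in={i,y} out={d,i,y}
  L5: in={k,y} out={y}
  L6: in=∅ out={y}
  L7: in={d,i,y} out={d,i,y}
  L8: in={y} out=∅

live-out(L3) = ["k", "y"]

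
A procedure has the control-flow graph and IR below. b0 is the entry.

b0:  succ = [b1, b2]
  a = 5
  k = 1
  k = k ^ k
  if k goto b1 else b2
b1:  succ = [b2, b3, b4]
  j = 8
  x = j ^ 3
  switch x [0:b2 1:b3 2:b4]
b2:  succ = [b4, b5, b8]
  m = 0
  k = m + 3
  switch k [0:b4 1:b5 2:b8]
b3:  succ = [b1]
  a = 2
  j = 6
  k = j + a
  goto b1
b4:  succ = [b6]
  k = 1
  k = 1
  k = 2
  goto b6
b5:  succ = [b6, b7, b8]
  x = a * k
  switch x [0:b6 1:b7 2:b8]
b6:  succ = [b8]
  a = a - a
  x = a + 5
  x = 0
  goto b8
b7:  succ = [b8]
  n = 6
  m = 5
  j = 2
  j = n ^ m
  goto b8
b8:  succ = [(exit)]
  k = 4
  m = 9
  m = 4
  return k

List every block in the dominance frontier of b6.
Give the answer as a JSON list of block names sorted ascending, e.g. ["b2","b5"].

idom tree: b1←b0 b2←b0 b3←b1 b4←b0 b5←b2 b6←b0 b7←b5 b8←b0
Dom∩ at merges:
  b1: preds {b0,b3}: {b0} ∩ {b0,b1,b3} = {b0}; idom=b0
  b2: preds {b0,b1}: {b0} ∩ {b0,b1} = {b0}; idom=b0
  b4: preds {b1,b2}: {b0,b1} ∩ {b0,b2} = {b0}; idom=b0
  b6: preds {b4,b5}: {b0,b4} ∩ {b0,b2,b5} = {b0}; idom=b0
  b8: preds {b2,b5,b6,b7}: {b0,b2} ∩ {b0,b2,b5} ∩ {b0,b6} ∩ {b0,b2,b5,b7} = {b0}; idom=b0

Frontier:
  join b1 pred b0: · stop@b0
  join b1 pred b3: b3→b1 stop@b0
  join b2 pred b0: · stop@b0
  join b2 pred b1: b1 stop@b0
  join b4 pred b1: b1 stop@b0
  join b4 pred b2: b2 stop@b0
  join b6 pred b4: b4 stop@b0
  join b6 pred b5: b5→b2 stop@b0
  join b8 pred b2: b2 stop@b0
  join b8 pred b5: b5→b2 stop@b0
  join b8 pred b6: b6 stop@b0
  join b8 pred b7: b7→b5→b2 stop@b0
  b0: DF=∅
  b1: DF={b1,b2,b4}
  b2: DF={b4,b6,b8}
  b3: DF={b1}
  b4: DF={b6}
  b5: DF={b6,b8}
  b6: DF={b8}
  b7: DF={b8}
  b8: DF=∅

DF(b6) = ["b8"]

Answer: ["b8"]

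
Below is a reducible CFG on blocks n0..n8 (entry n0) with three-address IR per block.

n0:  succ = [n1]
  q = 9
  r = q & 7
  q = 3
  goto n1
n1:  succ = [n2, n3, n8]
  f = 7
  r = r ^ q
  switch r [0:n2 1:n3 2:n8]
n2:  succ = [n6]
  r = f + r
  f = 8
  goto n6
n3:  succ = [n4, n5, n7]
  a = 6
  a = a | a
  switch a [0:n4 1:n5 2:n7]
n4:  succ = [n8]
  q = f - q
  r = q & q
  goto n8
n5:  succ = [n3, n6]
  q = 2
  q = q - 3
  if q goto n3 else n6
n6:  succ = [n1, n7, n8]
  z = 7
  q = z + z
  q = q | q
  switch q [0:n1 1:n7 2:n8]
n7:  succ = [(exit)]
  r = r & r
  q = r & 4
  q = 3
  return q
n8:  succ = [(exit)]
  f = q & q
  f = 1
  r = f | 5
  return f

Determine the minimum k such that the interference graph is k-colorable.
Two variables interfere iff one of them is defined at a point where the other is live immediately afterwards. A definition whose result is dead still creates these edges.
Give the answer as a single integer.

Answer: 4

Working:
def/use:
  n0 def {q,r} use ∅
  n1 def {f,r} use {q,r}
  n2 def {f,r} use {f,r}
  n3 def {a} use ∅
  n4 def {q,r} use {f,q}
  n5 def {q} use ∅
  n6 def {q,z} use ∅
  n7 def {q,r} use {r}
  n8 def {f,r} use {q}

Liveness:
  n0: in=∅ out={q,r}
  n1: in={q,r} out={f,q,r}
  n2: in={f,r} out={r}
  n3: in={f,q,r} out={f,q,r}
  n4: in={f,q} out={q}
  n5: in={f,r} out={f,q,r}
  n6: in={r} out={q,r}
  n7: in={r} out=∅
  n8: in={q} out=∅

Interfere edges:
  a: {f,q,r}
  f: {a,q,r}
  q: {a,f,r}
  r: {a,f,q,z}
  z: {r}

Chromatic number:
  lower bound: {a,f,q,r} mutually conflict ⇒ χ ≥ 4
  4-colouring: R0={r}  R1={a,z}  R2={f}  R3={q}
  χ = 4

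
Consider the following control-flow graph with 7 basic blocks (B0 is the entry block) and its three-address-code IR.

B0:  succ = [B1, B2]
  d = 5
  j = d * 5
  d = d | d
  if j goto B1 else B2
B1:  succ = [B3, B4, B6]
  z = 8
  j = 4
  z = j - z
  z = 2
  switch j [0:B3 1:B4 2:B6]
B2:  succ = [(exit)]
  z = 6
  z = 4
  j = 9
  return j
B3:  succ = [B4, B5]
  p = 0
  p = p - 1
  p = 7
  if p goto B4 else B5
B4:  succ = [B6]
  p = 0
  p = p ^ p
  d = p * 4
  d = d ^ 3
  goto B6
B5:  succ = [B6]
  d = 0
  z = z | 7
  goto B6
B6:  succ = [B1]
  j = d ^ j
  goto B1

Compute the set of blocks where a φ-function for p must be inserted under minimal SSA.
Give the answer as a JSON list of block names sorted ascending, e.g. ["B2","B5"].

idom tree: B1←B0 B2←B0 B3←B1 B4←B1 B5←B3 B6←B1
Dom at joins:
  B1: preds {B0,B6}: {B0} ∩ {B0,B1,B6} = {B0}; idom=B0
  B4: preds {B1,B3}: {B0,B1} ∩ {B0,B1,B3} = {B0,B1}; idom=B1
  B6: preds {B1,B4,B5}: {B0,B1} ∩ {B0,B1,B4} ∩ {B0,B1,B3,B5} = {B0,B1}; idom=B1

DF walk-up:
  join B1 pred B0: · stop@B0
  join B1 pred B6: B6→B1 stop@B0
  join B4 pred B1: · stop@B1
  join B4 pred B3: B3 stop@B1
  join B6 pred B1: · stop@B1
  join B6 pred B4: B4 stop@B1
  join B6 pred B5: B5→B3 stop@B1
  B0 → ∅
  B1 → {B1}
  B2 → ∅
  B3 → {B4,B6}
  B4 → {B6}
  B5 → {B6}
  B6 → {B1}

φ for p: defs {B3,B4}
  DF⁺ = {B1,B4,B6}

Answer: ["B1", "B4", "B6"]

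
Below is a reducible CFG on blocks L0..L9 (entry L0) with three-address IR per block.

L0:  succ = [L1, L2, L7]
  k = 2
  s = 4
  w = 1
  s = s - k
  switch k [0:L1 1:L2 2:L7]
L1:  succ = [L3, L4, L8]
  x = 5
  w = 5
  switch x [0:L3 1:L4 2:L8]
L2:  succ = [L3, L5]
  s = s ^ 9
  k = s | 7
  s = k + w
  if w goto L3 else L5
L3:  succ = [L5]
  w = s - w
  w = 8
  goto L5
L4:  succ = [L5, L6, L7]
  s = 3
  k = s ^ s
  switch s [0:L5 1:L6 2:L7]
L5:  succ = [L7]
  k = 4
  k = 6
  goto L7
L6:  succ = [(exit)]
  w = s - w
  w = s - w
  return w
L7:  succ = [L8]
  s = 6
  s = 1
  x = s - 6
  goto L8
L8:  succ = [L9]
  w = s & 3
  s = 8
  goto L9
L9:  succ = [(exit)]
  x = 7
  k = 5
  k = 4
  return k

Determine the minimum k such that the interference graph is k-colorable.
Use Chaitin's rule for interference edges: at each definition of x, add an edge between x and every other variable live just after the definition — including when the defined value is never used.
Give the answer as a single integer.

Answer: 3

Derivation:
def/use:
  L0 def {k,s,w} use ∅
  L1 def {w,x} use ∅
  L2 def {k,s} use {s,w}
  L3 def {w} use {s,w}
  L4 def {k,s} use ∅
  L5 def {k} use ∅
  L6 def {w} use {s,w}
  L7 def {s,x} use ∅
  L8 def {s,w} use {s}
  L9 def {k,x} use ∅

Live sets:
  L0: in=∅ out={s,w}
  L1: in={s} out={s,w}
  L2: in={s,w} out={s,w}
  L3: in={s,w} out=∅
  L4: in={w} out={s,w}
  L5: in=∅ out=∅
  L6: in={s,w} out=∅
  L7: in=∅ out={s}
  L8: in={s} out=∅
  L9: in=∅ out=∅

Conflict graph:
  k: {s,w}
  s: {k,w,x}
  w: {k,s,x}
  x: {s,w}

Chromatic number:
  clique {k,s,w} ⇒ need ≥ 3
  3-colouring: R0={s}  R1={w}  R2={k,x}
  χ = 3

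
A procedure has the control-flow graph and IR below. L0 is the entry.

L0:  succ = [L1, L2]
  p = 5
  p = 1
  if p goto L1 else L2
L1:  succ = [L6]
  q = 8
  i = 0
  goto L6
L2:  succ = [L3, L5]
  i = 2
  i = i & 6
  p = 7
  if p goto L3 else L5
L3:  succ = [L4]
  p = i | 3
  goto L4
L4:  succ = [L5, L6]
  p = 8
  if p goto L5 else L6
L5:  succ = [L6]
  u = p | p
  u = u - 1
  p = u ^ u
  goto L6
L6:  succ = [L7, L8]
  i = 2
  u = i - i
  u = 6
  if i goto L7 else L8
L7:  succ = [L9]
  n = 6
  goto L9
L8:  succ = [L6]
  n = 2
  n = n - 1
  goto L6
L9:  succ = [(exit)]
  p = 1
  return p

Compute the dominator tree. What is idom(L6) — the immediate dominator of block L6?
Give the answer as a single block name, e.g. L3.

Answer: L0

Derivation:
idom tree: L1←L0 L2←L0 L3←L2 L4←L3 L5←L2 L6←L0 L7←L6 L8←L6 L9←L7
Dom at joins:
  L5: preds {L2,L4}: {L0,L2} ∩ {L0,L2,L3,L4} = {L0,L2}; idom=L2
  L6: preds {L1,L4,L5,L8}: {L0,L1} ∩ {L0,L2,L3,L4} ∩ {L0,L2,L5} ∩ {L0,L6,L8} = {L0}; idom=L0

idom(L6) = L0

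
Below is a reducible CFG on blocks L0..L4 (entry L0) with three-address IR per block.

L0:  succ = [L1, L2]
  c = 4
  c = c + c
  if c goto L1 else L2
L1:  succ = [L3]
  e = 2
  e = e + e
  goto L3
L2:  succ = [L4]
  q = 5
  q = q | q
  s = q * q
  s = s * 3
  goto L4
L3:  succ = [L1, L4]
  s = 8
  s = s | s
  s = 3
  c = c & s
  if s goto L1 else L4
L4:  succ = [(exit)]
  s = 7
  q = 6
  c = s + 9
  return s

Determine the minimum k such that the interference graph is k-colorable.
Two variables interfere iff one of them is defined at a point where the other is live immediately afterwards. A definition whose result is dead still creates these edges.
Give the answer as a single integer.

Per-block:
  L0: def={c} ue=∅
  L1: def={e} ue=∅
  L2: def={q,s} ue=∅
  L3: def={c,s} ue={c}
  L4: def={c,q,s} ue=∅

Live sets:
  L0 li=∅ lo={c}
  L1 li={c} lo={c}
  L2 li=∅ lo=∅
  L3 li={c} lo={c}
  L4 li=∅ lo=∅

Interference:
  c: {e,s}
  e: {c}
  q: {s}
  s: {c,q}

Colouring:
  {c,e} pairwise interfere (2-clique) ⇒ χ ≥ 2
  assign c→R0 e→R1 q→R0 s→R1 — no edge inside a register ⇒ χ ≤ 2
  χ = 2

Answer: 2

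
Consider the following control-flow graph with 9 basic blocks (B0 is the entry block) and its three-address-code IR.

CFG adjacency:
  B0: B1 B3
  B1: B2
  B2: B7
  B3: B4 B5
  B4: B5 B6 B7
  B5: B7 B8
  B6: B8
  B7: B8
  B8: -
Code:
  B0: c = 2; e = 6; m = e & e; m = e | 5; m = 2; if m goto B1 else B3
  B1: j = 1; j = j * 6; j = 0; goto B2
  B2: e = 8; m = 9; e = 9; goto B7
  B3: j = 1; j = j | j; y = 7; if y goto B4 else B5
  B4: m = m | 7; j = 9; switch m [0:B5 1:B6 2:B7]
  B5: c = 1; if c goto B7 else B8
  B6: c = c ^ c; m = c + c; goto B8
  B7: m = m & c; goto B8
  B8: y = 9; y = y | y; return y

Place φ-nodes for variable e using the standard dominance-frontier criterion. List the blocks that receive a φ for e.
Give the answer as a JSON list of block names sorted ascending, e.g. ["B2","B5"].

idom tree: B1←B0 B2←B1 B3←B0 B4←B3 B5←B3 B6←B4 B7←B0 B8←B0
Join-block Dom:
  B5: preds {B3,B4}: {B0,B3} ∩ {B0,B3,B4} = {B0,B3}; idom=B3
  B7: preds {B2,B4,B5}: {B0,B1,B2} ∩ {B0,B3,B4} ∩ {B0,B3,B5} = {B0}; idom=B0
  B8: preds {B5,B6,B7}: {B0,B3,B5} ∩ {B0,B3,B4,B6} ∩ {B0,B7} = {B0}; idom=B0

Frontier:
  join B5 pred B3: · stop@B3
  join B5 pred B4: B4 stop@B3
  join B7 pred B2: B2→B1 stop@B0
  join B7 pred B4: B4→B3 stop@B0
  join B7 pred B5: B5→B3 stop@B0
  join B8 pred B5: B5→B3 stop@B0
  join B8 pred B6: B6→B4→B3 stop@B0
  join B8 pred B7: B7 stop@B0
  B0 → ∅
  B1 → {B7}
  B2 → {B7}
  B3 → {B7,B8}
  B4 → {B5,B7,B8}
  B5 → {B7,B8}
  B6 → {B8}
  B7 → {B8}
  B8 → ∅

φ for e: defs {B0,B2}
  DF⁺ = {B7,B8}

Answer: ["B7", "B8"]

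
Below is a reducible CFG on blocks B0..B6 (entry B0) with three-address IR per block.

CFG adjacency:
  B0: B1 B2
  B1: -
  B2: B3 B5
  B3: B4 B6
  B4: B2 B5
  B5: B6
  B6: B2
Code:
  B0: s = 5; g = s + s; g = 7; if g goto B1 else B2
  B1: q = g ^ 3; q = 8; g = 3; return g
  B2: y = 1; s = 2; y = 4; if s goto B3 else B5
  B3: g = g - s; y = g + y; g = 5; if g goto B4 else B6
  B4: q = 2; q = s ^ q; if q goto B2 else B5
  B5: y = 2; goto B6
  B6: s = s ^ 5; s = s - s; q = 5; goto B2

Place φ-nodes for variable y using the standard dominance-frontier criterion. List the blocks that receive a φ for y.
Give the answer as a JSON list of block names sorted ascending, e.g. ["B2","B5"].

Answer: ["B2", "B5", "B6"]

Working:
idom tree: B1←B0 B2←B0 B3←B2 B4←B3 B5←B2 B6←B2
Dom at joins:
  B2: preds {B0,B4,B6}: {B0} ∩ {B0,B2,B3,B4} ∩ {B0,B2,B6} = {B0}; idom=B0
  B5: preds {B2,B4}: {B0,B2} ∩ {B0,B2,B3,B4} = {B0,B2}; idom=B2
  B6: preds {B3,B5}: {B0,B2,B3} ∩ {B0,B2,B5} = {B0,B2}; idom=B2

DF derivation:
  B2←B0: walk · to B0
  B2←B4: walk B4→B3→B2 to B0
  B2←B6: walk B6→B2 to B0
  B5←B2: walk · to B2
  B5←B4: walk B4→B3 to B2
  B6←B3: walk B3 to B2
  B6←B5: walk B5 to B2
  B0: DF=∅
  B1: DF=∅
  B2: DF={B2}
  B3: DF={B2,B5,B6}
  B4: DF={B2,B5}
  B5: DF={B6}
  B6: DF={B2}

φ for y: defs {B2,B3,B5}
  DF⁺ = {B2,B5,B6}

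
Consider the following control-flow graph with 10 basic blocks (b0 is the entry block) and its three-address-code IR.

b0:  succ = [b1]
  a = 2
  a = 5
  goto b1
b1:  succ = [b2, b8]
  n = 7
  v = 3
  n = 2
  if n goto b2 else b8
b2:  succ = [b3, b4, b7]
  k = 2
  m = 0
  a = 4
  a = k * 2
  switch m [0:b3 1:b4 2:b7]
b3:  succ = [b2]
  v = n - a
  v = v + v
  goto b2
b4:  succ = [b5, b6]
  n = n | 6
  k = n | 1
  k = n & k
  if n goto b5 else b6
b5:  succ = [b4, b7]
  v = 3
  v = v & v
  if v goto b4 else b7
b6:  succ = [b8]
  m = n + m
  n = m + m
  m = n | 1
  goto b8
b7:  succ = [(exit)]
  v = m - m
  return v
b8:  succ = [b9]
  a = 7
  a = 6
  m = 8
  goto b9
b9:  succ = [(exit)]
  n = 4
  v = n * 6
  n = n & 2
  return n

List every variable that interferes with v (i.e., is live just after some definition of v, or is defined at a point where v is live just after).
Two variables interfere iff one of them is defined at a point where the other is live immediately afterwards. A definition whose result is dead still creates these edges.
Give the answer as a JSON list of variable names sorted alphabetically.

Answer: ["m", "n"]

Derivation:
Block summaries:
  b0: def={a} ue=∅
  b1: def={n,v} ue=∅
  b2: def={a,k,m} ue=∅
  b3: def={v} ue={a,n}
  b4: def={k,n} ue={n}
  b5: def={v} ue=∅
  b6: def={m,n} ue={m,n}
  b7: def={v} ue={m}
  b8: def={a,m} ue=∅
  b9: def={n,v} ue=∅

Backward fixpoint:
  b0 li=∅ lo=∅
  b1 li=∅ lo={n}
  b2 li={n} lo={a,m,n}
  b3 li={a,n} lo={n}
  b4 li={m,n} lo={m,n}
  b5 li={m,n} lo={m,n}
  b6 li={m,n} lo=∅
  b7 li={m} lo=∅
  b8 li=∅ lo=∅
  b9 li=∅ lo=∅

Interfere edges:
  a↔{k,m,n}
  k↔{a,m,n}
  m↔{a,k,n,v}
  n↔{a,k,m,v}
  v↔{m,n}

N(v) = ["m", "n"]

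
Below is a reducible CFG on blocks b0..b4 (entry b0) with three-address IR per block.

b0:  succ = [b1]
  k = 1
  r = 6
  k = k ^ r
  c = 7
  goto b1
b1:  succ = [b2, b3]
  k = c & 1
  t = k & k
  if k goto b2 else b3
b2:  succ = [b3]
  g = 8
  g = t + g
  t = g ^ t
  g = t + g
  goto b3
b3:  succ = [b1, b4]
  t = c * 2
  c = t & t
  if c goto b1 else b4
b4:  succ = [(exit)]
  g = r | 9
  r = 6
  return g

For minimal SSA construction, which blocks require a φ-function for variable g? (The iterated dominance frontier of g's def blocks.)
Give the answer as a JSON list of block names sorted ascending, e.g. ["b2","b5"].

Answer: ["b1", "b3"]

Derivation:
idom tree: b1←b0 b2←b1 b3←b1 b4←b3
Dom∩ at merges:
  b1: preds {b0,b3}: {b0} ∩ {b0,b1,b3} = {b0}; idom=b0
  b3: preds {b1,b2}: {b0,b1} ∩ {b0,b1,b2} = {b0,b1}; idom=b1

DF derivation:
  join b1 pred b0: · stop@b0
  join b1 pred b3: b3→b1 stop@b0
  join b3 pred b1: · stop@b1
  join b3 pred b2: b2 stop@b1
  b0: DF=∅
  b1: DF={b1}
  b2: DF={b3}
  b3: DF={b1}
  b4: DF=∅

φ for g: defs {b2,b4}
  DF⁺ = {b1,b3}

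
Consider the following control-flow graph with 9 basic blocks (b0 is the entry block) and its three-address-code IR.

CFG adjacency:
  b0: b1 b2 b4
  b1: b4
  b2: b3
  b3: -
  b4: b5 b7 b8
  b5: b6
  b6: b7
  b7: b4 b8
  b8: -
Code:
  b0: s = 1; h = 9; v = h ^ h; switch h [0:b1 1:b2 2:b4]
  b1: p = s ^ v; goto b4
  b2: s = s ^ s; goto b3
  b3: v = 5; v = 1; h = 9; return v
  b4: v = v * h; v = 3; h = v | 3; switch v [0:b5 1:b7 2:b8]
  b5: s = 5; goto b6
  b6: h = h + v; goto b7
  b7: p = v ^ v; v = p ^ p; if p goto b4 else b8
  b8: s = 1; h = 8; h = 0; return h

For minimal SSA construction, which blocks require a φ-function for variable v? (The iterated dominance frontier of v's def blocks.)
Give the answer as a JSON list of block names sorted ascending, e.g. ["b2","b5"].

Answer: ["b4", "b8"]

Derivation:
idom tree: b1←b0 b2←b0 b3←b2 b4←b0 b5←b4 b6←b5 b7←b4 b8←b4
Dom at joins:
  b4: preds {b0,b1,b7}: {b0} ∩ {b0,b1} ∩ {b0,b4,b7} = {b0}; idom=b0
  b7: preds {b4,b6}: {b0,b4} ∩ {b0,b4,b5,b6} = {b0,b4}; idom=b4
  b8: preds {b4,b7}: {b0,b4} ∩ {b0,b4,b7} = {b0,b4}; idom=b4

Frontier:
  b4←b0: walk · to b0
  b4←b1: walk b1 to b0
  b4←b7: walk b7→b4 to b0
  b7←b4: walk · to b4
  b7←b6: walk b6→b5 to b4
  b8←b4: walk · to b4
  b8←b7: walk b7 to b4
  DF(b0)=∅
  DF(b1)={b4}
  DF(b2)=∅
  DF(b3)=∅
  DF(b4)={b4}
  DF(b5)={b7}
  DF(b6)={b7}
  DF(b7)={b4,b8}
  DF(b8)=∅

φ for v: defs {b0,b3,b4,b7}
  DF⁺ = {b4,b8}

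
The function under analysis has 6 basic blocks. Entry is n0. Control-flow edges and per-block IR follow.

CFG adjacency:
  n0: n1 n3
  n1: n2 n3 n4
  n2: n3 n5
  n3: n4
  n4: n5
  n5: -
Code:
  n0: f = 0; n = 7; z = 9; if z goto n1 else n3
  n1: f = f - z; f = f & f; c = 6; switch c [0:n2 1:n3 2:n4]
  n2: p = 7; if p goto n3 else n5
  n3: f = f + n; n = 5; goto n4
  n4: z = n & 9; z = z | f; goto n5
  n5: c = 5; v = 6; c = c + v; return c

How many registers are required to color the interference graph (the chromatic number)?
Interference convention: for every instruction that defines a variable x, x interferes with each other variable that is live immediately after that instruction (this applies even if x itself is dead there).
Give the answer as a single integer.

Answer: 3

Working:
def/use:
  n0: {f,n,z} / ∅
  n1: {c,f} / {f,z}
  n2: {p} / ∅
  n3: {f,n} / {f,n}
  n4: {z} / {f,n}
  n5: {c,v} / ∅

Backward fixpoint:
  n0 li=∅ lo={f,n,z}
  n1 li={f,n,z} lo={f,n}
  n2 li={f,n} lo={f,n}
  n3 li={f,n} lo={f,n}
  n4 li={f,n} lo=∅
  n5 li=∅ lo=∅

Interfere edges:
  c: {f,n,v}
  f: {c,n,p,z}
  n: {c,f,p,z}
  p: {f,n}
  v: {c}
  z: {f,n}

Registers:
  {c,f,n} pairwise interfere (3-clique) ⇒ χ ≥ 3
  3-colouring: r0={f,v}  r1={n}  r2={c,p,z}
  χ = 3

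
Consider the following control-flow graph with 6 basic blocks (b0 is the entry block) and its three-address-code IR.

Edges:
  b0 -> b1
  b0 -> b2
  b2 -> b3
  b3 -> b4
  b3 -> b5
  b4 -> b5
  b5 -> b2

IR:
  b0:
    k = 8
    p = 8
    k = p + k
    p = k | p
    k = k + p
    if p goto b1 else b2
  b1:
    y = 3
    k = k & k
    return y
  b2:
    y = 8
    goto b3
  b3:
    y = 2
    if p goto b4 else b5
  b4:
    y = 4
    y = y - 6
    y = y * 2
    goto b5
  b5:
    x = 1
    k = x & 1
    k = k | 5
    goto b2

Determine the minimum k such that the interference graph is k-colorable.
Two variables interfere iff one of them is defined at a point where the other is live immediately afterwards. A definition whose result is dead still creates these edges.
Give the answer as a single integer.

Answer: 3

Derivation:
Per-block:
  b0: def={k,p} ue=∅
  b1: def={k,y} ue={k}
  b2: def={y} ue=∅
  b3: def={y} ue={p}
  b4: def={y} ue=∅
  b5: def={k,x} ue=∅

Liveness:
  live b0: ∅→{k,p}
  live b1: {k}→∅
  live b2: {p}→{p}
  live b3: {p}→{p}
  live b4: {p}→{p}
  live b5: {p}→{p}

Interfere edges:
  k: {p,y}
  p: {k,x,y}
  x: {p}
  y: {k,p}

Colouring:
  {k,p,y} pairwise interfere (3-clique) ⇒ χ ≥ 3
  assign k→c1 p→c0 x→c1 y→c2 — no edge inside a register ⇒ χ ≤ 3
  χ = 3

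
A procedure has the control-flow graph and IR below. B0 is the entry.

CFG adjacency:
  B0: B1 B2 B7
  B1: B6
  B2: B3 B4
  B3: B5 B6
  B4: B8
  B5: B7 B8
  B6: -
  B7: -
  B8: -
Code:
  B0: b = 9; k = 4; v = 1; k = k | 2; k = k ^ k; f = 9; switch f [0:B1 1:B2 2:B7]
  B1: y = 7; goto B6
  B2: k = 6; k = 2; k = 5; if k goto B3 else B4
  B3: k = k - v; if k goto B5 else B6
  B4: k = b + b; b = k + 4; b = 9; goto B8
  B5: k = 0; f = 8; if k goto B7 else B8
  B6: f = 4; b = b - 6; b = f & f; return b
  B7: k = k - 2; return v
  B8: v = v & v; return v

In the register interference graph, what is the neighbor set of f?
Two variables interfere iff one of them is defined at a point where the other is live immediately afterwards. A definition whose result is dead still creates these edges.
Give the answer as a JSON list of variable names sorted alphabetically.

Answer: ["b", "k", "v"]

Working:
Per-block:
  B0: {b,f,k,v} / ∅
  B1: {y} / ∅
  B2: {k} / ∅
  B3: {k} / {k,v}
  B4: {b,k} / {b}
  B5: {f,k} / ∅
  B6: {b,f} / {b}
  B7: {k} / {k,v}
  B8: {v} / {v}

Liveness:
  live B0: ∅→{b,k,v}
  live B1: {b}→{b}
  live B2: {b,v}→{b,k,v}
  live B3: {b,k,v}→{b,v}
  live B4: {b,v}→{v}
  live B5: {v}→{k,v}
  live B6: {b}→∅
  live B7: {k,v}→∅
  live B8: {v}→∅

Conflict graph:
  b↔{f,k,v,y}
  f↔{b,k,v}
  k↔{b,f,v}
  v↔{b,f,k}
  y↔{b}

N(f) = ["b", "k", "v"]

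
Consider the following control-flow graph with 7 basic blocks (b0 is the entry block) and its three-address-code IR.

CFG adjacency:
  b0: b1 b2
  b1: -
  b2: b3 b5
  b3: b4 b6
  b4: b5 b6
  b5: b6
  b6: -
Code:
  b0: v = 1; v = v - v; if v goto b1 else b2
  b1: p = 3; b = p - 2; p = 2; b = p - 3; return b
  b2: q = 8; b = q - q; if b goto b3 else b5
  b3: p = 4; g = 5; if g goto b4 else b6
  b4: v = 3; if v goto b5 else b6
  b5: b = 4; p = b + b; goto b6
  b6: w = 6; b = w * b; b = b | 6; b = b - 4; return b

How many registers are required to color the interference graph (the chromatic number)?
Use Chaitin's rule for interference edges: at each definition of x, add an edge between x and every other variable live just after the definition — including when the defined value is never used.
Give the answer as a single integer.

Answer: 2

Derivation:
Block summaries:
  b0: def={v} ue=∅
  b1: def={b,p} ue=∅
  b2: def={b,q} ue=∅
  b3: def={g,p} ue=∅
  b4: def={v} ue=∅
  b5: def={b,p} ue=∅
  b6: def={b,w} ue={b}

Backward fixpoint:
  b0 li=∅ lo=∅
  b1 li=∅ lo=∅
  b2 li=∅ lo={b}
  b3 li={b} lo={b}
  b4 li={b} lo={b}
  b5 li=∅ lo={b}
  b6 li={b} lo=∅

Interference:
  b — {g,p,v,w}
  g — {b}
  p — {b}
  q — ∅
  v — {b}
  w — {b}

Chromatic number:
  lower bound: {b,g} mutually conflict ⇒ χ ≥ 2
  assign b→c0 g→c1 p→c1 q→c0 v→c1 w→c1 — no edge inside a register ⇒ χ ≤ 2
  χ = 2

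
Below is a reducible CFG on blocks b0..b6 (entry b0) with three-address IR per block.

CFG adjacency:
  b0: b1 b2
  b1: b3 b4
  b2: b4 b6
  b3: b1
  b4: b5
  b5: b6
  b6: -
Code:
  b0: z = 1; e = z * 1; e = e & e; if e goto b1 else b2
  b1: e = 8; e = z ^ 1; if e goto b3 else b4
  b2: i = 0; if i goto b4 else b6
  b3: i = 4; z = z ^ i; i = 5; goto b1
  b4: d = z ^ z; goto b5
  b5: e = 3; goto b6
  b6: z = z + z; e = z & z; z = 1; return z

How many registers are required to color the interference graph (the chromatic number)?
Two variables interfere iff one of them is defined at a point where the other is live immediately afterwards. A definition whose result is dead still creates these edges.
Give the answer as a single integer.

Answer: 2

Derivation:
Per-block:
  b0: def={e,z} ue=∅
  b1: def={e} ue={z}
  b2: def={i} ue=∅
  b3: def={i,z} ue={z}
  b4: def={d} ue={z}
  b5: def={e} ue=∅
  b6: def={e,z} ue={z}

Live sets:
  live b0: ∅→{z}
  live b1: {z}→{z}
  live b2: {z}→{z}
  live b3: {z}→{z}
  live b4: {z}→{z}
  live b5: {z}→{z}
  live b6: {z}→∅

Interfere edges:
  d↔{z}
  e↔{z}
  i↔{z}
  z↔{d,e,i}

Colouring:
  {d,z} pairwise interfere (2-clique) ⇒ χ ≥ 2
  2-colouring: c0={z}  c1={d,e,i}
  χ = 2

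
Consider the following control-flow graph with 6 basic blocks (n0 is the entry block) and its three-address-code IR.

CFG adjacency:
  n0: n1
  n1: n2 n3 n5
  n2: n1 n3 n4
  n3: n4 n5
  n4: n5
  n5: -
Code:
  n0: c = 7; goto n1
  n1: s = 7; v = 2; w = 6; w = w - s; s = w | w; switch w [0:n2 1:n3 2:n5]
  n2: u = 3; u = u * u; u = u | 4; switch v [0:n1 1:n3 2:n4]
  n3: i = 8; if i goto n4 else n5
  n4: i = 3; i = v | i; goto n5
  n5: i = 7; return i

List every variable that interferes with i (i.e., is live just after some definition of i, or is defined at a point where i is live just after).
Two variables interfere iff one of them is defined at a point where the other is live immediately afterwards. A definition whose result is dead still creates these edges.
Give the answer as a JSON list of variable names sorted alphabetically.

Block summaries:
  n0 def {c} use ∅
  n1 def {s,v,w} use ∅
  n2 def {u} use {v}
  n3 def {i} use ∅
  n4 def {i} use {v}
  n5 def {i} use ∅

Backward fixpoint:
  n0 li=∅ lo=∅
  n1 li=∅ lo={v}
  n2 li={v} lo={v}
  n3 li={v} lo={v}
  n4 li={v} lo=∅
  n5 li=∅ lo=∅

Interference:
  c — ∅
  i — {v}
  s — {v,w}
  u — {v}
  v — {i,s,u,w}
  w — {s,v}

N(i) = ["v"]

Answer: ["v"]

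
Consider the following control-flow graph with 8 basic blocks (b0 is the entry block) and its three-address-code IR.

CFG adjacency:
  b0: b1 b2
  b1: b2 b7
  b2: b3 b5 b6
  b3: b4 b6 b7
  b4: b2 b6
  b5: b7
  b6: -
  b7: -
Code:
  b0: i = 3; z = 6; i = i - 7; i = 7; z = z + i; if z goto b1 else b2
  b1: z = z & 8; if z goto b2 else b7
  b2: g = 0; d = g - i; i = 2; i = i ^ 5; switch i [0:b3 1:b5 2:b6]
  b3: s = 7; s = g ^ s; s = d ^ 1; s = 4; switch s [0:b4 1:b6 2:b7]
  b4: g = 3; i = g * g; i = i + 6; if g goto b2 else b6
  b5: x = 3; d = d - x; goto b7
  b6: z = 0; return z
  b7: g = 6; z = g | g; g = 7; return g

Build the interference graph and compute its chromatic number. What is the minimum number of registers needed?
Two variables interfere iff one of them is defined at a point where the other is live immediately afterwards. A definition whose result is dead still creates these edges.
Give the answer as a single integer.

Block summaries:
  b0 def {i,z} use ∅
  b1 def {z} use {z}
  b2 def {d,g,i} use {i}
  b3 def {s} use {d,g}
  b4 def {g,i} use ∅
  b5 def {d,x} use {d}
  b6 def {z} use ∅
  b7 def {g,z} use ∅

Backward fixpoint:
  live b0: ∅→{i,z}
  live b1: {i,z}→{i}
  live b2: {i}→{d,g}
  live b3: {d,g}→∅
  live b4: ∅→{i}
  live b5: {d}→∅
  live b6: ∅→∅
  live b7: ∅→∅

Conflict graph:
  d↔{g,i,s,x}
  g↔{d,i,s}
  i↔{d,g,z}
  s↔{d,g}
  x↔{d}
  z↔{i}

Chromatic number:
  clique {d,g,i} ⇒ need ≥ 3
  3-colouring: R0={d,z}  R1={g,x}  R2={i,s}
  χ = 3

Answer: 3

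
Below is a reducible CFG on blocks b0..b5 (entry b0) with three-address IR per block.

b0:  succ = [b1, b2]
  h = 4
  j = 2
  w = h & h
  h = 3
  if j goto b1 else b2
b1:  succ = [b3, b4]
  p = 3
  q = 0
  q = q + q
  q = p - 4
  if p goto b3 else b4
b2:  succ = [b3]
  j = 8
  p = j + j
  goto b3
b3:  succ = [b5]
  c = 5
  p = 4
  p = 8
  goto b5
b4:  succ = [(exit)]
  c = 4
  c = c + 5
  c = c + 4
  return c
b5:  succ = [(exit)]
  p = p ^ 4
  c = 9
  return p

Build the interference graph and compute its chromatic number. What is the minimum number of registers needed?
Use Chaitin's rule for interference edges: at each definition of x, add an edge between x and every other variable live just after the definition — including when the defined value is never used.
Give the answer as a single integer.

Answer: 2

Analysis:
Block summaries:
  b0: {h,j,w} / ∅
  b1: {p,q} / ∅
  b2: {j,p} / ∅
  b3: {c,p} / ∅
  b4: {c} / ∅
  b5: {c,p} / {p}

Backward fixpoint:
  b0: in=∅ out=∅
  b1: in=∅ out=∅
  b2: in=∅ out=∅
  b3: in=∅ out={p}
  b4: in=∅ out=∅
  b5: in={p} out=∅

Conflict graph:
  c↔{p}
  h↔{j}
  j↔{h,w}
  p↔{c,q}
  q↔{p}
  w↔{j}

Colouring:
  {c,p} pairwise interfere (2-clique) ⇒ χ ≥ 2
  2-colouring: c0={j,p}  c1={c,h,q,w}
  χ = 2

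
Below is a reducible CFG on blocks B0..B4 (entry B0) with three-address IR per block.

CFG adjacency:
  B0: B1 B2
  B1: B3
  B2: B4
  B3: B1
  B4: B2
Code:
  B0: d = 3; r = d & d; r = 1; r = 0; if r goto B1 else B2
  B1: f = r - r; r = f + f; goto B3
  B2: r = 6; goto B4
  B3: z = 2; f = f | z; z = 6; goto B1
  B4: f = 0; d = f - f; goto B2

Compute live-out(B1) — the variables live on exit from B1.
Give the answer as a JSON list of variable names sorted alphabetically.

def/use:
  B0: {d,r} / ∅
  B1: {f,r} / {r}
  B2: {r} / ∅
  B3: {f,z} / {f}
  B4: {d,f} / ∅

Backward fixpoint:
  B0 li=∅ lo={r}
  B1 li={r} lo={f,r}
  B2 li=∅ lo=∅
  B3 li={f,r} lo={r}
  B4 li=∅ lo=∅

live-out(B1) = ["f", "r"]

Answer: ["f", "r"]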